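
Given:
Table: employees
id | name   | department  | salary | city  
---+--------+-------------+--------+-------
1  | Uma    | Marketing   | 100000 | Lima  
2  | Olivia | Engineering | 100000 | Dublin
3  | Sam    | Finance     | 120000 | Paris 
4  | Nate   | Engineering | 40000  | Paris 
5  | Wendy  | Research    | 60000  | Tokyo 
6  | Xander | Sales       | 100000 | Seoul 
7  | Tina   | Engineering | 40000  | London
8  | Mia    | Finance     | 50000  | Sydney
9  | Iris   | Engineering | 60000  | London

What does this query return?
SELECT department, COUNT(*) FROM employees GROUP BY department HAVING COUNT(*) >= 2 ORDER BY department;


Groups with count >= 2:
  Engineering: 4 -> PASS
  Finance: 2 -> PASS
  Marketing: 1 -> filtered out
  Research: 1 -> filtered out
  Sales: 1 -> filtered out


2 groups:
Engineering, 4
Finance, 2


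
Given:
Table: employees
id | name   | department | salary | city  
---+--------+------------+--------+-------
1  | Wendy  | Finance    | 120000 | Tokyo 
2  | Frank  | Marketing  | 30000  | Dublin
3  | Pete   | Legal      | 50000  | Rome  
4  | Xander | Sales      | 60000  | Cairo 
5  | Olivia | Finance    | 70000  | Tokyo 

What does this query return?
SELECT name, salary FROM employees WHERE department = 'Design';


Filtering: department = 'Design'
Matching rows: 0

Empty result set (0 rows)


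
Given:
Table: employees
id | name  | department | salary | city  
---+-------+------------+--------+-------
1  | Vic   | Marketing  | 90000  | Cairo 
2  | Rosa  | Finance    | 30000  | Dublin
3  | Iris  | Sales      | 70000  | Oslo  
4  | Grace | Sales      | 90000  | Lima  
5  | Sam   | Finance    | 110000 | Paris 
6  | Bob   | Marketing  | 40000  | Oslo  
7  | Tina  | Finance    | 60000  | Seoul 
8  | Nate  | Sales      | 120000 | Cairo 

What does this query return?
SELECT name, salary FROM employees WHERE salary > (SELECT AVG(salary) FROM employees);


Subquery: AVG(salary) = 76250.0
Filtering: salary > 76250.0
  Vic (90000) -> MATCH
  Grace (90000) -> MATCH
  Sam (110000) -> MATCH
  Nate (120000) -> MATCH


4 rows:
Vic, 90000
Grace, 90000
Sam, 110000
Nate, 120000


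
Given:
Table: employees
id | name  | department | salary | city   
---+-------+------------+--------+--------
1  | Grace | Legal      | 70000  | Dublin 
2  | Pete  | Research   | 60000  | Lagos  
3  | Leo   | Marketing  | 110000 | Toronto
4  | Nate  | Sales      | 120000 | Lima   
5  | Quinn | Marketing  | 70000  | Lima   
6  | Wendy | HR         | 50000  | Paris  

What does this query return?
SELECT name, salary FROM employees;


Projecting columns: name, salary

6 rows:
Grace, 70000
Pete, 60000
Leo, 110000
Nate, 120000
Quinn, 70000
Wendy, 50000


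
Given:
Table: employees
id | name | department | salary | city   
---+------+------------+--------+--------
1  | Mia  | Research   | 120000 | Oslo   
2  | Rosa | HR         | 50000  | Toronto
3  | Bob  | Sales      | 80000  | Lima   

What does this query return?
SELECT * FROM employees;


SELECT * returns all 3 rows with all columns

3 rows:
1, Mia, Research, 120000, Oslo
2, Rosa, HR, 50000, Toronto
3, Bob, Sales, 80000, Lima


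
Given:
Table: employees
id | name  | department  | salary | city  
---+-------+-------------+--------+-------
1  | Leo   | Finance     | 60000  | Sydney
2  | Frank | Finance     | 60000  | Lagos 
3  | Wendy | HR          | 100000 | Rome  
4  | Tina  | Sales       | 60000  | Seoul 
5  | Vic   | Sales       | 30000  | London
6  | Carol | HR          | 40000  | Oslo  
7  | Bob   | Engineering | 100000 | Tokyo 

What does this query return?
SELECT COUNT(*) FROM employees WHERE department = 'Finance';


Counting rows where department = 'Finance'
  Leo -> MATCH
  Frank -> MATCH


2


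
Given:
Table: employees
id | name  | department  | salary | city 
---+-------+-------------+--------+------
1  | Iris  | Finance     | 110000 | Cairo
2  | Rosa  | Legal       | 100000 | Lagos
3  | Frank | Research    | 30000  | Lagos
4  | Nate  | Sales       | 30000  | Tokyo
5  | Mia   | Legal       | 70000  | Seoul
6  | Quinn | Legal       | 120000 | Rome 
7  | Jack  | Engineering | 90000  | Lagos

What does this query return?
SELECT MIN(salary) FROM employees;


Salaries: 110000, 100000, 30000, 30000, 70000, 120000, 90000
MIN = 30000

30000


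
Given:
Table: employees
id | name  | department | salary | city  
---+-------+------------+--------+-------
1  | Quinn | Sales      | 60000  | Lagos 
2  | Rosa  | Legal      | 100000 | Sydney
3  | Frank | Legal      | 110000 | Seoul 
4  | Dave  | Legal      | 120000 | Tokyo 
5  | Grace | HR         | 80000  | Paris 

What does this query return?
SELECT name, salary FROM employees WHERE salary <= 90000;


Filtering: salary <= 90000
Matching: 2 rows

2 rows:
Quinn, 60000
Grace, 80000


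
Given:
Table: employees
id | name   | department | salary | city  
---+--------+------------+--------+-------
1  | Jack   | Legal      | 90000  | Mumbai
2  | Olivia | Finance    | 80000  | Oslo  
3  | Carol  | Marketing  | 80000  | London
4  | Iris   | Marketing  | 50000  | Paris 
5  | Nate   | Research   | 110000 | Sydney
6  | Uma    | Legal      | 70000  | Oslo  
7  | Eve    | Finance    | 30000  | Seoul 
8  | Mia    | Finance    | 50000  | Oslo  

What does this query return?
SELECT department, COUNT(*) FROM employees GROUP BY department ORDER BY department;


Assigning each row to its department group:
  Jack -> Legal
  Olivia -> Finance
  Carol -> Marketing
  Iris -> Marketing
  Nate -> Research
  Uma -> Legal
  Eve -> Finance
  Mia -> Finance


4 groups:
Finance, 3
Legal, 2
Marketing, 2
Research, 1


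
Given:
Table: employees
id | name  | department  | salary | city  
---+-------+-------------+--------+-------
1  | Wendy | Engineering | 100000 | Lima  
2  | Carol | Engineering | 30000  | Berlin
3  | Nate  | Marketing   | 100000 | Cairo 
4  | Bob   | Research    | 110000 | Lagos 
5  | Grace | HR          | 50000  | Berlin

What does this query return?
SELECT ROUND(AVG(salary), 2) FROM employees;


SUM(salary) = 390000
COUNT = 5
ROUND(AVG, 2) = ROUND(390000 / 5, 2) = 78000.0

78000.0


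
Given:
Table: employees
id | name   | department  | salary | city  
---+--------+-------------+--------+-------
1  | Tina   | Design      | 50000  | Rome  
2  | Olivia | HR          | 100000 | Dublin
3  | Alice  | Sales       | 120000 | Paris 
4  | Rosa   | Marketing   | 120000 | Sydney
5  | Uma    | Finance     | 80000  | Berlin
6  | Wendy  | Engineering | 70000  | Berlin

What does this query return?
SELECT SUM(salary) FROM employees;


SUM(salary) = 50000 + 100000 + 120000 + 120000 + 80000 + 70000 = 540000

540000


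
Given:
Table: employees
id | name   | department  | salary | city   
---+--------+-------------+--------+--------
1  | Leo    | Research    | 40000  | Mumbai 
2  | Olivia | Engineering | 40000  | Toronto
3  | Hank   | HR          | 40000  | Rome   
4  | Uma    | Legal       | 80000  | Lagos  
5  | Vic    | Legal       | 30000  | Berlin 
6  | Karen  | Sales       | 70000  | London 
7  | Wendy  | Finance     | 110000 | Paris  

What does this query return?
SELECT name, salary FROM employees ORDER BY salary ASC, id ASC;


Sorting by salary ASC, then id ASC for ties

7 rows:
Vic, 30000
Leo, 40000
Olivia, 40000
Hank, 40000
Karen, 70000
Uma, 80000
Wendy, 110000


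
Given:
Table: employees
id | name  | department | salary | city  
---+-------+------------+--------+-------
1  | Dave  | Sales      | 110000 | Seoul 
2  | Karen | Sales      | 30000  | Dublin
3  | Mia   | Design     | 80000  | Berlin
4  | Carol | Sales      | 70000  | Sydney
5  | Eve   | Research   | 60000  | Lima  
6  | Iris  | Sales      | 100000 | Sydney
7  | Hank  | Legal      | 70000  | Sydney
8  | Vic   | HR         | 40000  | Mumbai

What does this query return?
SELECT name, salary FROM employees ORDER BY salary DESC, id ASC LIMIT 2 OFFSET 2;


Sort by salary DESC (id ASC tiebreak), then skip 2 and take 2
Rows 3 through 4

2 rows:
Mia, 80000
Carol, 70000


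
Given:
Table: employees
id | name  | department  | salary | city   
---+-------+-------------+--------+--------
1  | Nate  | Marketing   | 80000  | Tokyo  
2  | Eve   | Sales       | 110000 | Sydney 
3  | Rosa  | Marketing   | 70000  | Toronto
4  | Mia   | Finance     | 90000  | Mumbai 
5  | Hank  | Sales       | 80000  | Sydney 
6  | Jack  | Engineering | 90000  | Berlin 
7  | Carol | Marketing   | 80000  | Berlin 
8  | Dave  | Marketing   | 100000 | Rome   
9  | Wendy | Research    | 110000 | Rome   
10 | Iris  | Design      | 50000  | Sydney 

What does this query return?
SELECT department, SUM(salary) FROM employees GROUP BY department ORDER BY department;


Summing salary within each department:
  Design: 50000 = 50000
  Engineering: 90000 = 90000
  Finance: 90000 = 90000
  Marketing: 80000 + 70000 + 80000 + 100000 = 330000
  Research: 110000 = 110000
  Sales: 110000 + 80000 = 190000


6 groups:
Design, 50000
Engineering, 90000
Finance, 90000
Marketing, 330000
Research, 110000
Sales, 190000


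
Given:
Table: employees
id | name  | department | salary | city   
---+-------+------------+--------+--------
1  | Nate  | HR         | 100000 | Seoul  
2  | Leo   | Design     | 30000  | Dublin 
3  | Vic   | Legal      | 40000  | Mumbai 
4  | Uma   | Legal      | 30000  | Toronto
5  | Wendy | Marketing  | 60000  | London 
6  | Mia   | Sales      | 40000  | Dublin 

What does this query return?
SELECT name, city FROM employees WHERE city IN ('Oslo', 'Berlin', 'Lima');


Filtering: city IN ('Oslo', 'Berlin', 'Lima')
Matching: 0 rows

Empty result set (0 rows)


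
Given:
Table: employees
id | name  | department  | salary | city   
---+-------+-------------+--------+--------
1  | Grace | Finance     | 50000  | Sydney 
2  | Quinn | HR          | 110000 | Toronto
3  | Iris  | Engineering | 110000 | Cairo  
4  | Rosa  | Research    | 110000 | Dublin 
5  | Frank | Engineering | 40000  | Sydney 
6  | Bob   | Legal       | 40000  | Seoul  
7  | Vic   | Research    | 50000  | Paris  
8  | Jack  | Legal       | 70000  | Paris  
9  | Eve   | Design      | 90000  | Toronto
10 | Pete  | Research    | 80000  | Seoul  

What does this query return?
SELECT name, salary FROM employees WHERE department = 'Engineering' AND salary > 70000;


Filtering: department = 'Engineering' AND salary > 70000
Matching: 1 rows

1 rows:
Iris, 110000


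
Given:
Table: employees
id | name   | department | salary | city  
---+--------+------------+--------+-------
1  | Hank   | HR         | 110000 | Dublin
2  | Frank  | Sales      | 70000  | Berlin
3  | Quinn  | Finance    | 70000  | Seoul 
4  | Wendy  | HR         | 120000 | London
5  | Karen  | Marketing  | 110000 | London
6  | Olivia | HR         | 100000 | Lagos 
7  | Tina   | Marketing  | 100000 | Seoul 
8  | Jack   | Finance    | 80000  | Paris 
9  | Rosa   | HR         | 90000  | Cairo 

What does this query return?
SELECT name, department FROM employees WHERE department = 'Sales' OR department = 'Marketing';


Filtering: department = 'Sales' OR 'Marketing'
Matching: 3 rows

3 rows:
Frank, Sales
Karen, Marketing
Tina, Marketing


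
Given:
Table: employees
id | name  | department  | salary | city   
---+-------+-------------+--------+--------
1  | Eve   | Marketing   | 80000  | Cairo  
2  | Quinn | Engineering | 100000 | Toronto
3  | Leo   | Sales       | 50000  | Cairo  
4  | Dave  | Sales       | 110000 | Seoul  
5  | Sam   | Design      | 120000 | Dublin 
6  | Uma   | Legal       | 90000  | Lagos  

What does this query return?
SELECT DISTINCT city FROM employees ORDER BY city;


All 'city' values (row order): Cairo, Toronto, Cairo, Seoul, Dublin, Lagos
Removing duplicates leaves 5 unique value(s).

5 values:
Cairo
Dublin
Lagos
Seoul
Toronto


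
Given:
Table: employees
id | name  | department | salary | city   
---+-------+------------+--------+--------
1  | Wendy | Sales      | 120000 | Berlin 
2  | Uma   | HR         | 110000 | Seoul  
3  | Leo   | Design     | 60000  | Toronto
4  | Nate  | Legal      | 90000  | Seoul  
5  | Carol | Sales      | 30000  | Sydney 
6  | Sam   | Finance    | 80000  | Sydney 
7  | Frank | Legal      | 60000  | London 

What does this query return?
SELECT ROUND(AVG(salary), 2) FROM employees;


SUM(salary) = 550000
COUNT = 7
ROUND(AVG, 2) = ROUND(550000 / 7, 2) = 78571.43

78571.43


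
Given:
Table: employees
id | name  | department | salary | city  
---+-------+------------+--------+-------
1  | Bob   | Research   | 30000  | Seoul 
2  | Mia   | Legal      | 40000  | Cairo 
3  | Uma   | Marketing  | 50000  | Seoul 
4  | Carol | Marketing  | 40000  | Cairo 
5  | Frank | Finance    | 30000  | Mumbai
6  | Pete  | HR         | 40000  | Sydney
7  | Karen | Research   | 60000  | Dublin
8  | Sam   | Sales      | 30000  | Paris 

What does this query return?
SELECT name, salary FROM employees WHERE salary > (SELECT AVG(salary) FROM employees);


Subquery: AVG(salary) = 40000.0
Filtering: salary > 40000.0
  Uma (50000) -> MATCH
  Karen (60000) -> MATCH


2 rows:
Uma, 50000
Karen, 60000


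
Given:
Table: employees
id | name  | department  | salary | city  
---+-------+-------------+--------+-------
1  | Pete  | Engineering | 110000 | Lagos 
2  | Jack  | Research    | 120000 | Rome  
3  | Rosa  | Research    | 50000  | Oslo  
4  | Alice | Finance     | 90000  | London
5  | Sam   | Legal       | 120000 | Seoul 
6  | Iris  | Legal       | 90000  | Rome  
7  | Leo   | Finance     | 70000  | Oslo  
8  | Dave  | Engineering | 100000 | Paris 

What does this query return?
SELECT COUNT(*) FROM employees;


COUNT(*) counts all rows

8


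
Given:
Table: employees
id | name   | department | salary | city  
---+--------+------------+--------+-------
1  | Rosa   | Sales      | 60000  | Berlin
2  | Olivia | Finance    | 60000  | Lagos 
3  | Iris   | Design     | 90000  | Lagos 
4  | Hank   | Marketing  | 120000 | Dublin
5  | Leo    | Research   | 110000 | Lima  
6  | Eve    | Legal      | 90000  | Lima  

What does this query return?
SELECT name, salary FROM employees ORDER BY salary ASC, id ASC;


Sorting by salary ASC, then id ASC for ties

6 rows:
Rosa, 60000
Olivia, 60000
Iris, 90000
Eve, 90000
Leo, 110000
Hank, 120000


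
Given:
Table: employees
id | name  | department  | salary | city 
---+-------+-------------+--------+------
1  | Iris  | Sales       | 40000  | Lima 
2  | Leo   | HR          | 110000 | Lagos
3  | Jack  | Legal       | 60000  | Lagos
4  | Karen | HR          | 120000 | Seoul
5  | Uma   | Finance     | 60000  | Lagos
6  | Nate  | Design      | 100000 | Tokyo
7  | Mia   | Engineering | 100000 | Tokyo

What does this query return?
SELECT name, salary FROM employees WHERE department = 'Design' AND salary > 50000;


Filtering: department = 'Design' AND salary > 50000
Matching: 1 rows

1 rows:
Nate, 100000


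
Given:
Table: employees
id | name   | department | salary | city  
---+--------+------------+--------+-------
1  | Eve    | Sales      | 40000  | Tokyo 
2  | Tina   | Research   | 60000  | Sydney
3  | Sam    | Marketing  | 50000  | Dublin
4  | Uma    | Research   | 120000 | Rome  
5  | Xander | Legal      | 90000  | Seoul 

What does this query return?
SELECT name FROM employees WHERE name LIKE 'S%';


LIKE 'S%' matches names starting with 'S'
Matching: 1

1 rows:
Sam


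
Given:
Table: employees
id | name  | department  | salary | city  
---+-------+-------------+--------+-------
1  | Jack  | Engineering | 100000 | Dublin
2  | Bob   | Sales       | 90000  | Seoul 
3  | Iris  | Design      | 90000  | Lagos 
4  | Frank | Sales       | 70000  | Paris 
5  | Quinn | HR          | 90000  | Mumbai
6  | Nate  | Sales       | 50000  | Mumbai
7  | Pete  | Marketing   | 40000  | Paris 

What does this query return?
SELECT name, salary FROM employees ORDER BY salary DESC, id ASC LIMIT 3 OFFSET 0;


Sort by salary DESC (id ASC tiebreak), then skip 0 and take 3
Rows 1 through 3

3 rows:
Jack, 100000
Bob, 90000
Iris, 90000


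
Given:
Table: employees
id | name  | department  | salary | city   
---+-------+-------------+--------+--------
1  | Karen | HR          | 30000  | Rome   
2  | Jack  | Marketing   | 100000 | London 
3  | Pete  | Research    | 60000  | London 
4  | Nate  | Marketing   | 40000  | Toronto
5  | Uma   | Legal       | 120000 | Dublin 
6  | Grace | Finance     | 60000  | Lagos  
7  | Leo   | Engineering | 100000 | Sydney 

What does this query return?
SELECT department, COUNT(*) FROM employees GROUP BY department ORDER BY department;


Assigning each row to its department group:
  Karen -> HR
  Jack -> Marketing
  Pete -> Research
  Nate -> Marketing
  Uma -> Legal
  Grace -> Finance
  Leo -> Engineering


6 groups:
Engineering, 1
Finance, 1
HR, 1
Legal, 1
Marketing, 2
Research, 1


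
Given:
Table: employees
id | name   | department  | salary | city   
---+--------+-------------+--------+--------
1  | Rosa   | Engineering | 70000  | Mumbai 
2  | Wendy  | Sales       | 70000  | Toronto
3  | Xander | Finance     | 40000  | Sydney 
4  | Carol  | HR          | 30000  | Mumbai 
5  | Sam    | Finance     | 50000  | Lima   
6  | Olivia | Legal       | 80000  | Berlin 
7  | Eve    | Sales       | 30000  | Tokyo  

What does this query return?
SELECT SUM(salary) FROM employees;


SUM(salary) = 70000 + 70000 + 40000 + 30000 + 50000 + 80000 + 30000 = 370000

370000


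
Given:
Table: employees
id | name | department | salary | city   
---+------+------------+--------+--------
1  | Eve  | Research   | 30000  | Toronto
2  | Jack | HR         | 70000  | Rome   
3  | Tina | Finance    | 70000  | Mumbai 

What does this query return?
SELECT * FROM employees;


SELECT * returns all 3 rows with all columns

3 rows:
1, Eve, Research, 30000, Toronto
2, Jack, HR, 70000, Rome
3, Tina, Finance, 70000, Mumbai


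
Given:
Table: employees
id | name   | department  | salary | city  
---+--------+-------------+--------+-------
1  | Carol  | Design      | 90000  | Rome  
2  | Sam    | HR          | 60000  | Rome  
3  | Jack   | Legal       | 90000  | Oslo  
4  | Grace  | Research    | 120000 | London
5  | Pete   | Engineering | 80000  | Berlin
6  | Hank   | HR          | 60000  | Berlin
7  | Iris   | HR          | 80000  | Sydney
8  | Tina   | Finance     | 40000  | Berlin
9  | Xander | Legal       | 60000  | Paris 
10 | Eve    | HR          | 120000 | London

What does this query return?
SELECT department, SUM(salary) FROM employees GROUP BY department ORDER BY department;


Summing salary within each department:
  Design: 90000 = 90000
  Engineering: 80000 = 80000
  Finance: 40000 = 40000
  HR: 60000 + 60000 + 80000 + 120000 = 320000
  Legal: 90000 + 60000 = 150000
  Research: 120000 = 120000


6 groups:
Design, 90000
Engineering, 80000
Finance, 40000
HR, 320000
Legal, 150000
Research, 120000


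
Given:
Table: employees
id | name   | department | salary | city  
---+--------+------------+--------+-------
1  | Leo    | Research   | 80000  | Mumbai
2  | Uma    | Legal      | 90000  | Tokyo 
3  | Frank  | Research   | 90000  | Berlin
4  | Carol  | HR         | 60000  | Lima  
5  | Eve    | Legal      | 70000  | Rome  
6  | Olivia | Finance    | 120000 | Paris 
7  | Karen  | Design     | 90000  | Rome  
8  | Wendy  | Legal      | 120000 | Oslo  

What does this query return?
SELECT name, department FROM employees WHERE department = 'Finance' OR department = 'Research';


Filtering: department = 'Finance' OR 'Research'
Matching: 3 rows

3 rows:
Leo, Research
Frank, Research
Olivia, Finance


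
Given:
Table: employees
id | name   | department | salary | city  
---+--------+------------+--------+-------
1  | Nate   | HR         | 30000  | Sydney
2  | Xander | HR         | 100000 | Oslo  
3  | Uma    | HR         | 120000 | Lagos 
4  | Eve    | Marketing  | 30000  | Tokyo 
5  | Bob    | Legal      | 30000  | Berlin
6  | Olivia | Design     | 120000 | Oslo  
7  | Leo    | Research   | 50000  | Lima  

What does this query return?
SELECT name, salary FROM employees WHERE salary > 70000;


Filtering: salary > 70000
Matching: 3 rows

3 rows:
Xander, 100000
Uma, 120000
Olivia, 120000


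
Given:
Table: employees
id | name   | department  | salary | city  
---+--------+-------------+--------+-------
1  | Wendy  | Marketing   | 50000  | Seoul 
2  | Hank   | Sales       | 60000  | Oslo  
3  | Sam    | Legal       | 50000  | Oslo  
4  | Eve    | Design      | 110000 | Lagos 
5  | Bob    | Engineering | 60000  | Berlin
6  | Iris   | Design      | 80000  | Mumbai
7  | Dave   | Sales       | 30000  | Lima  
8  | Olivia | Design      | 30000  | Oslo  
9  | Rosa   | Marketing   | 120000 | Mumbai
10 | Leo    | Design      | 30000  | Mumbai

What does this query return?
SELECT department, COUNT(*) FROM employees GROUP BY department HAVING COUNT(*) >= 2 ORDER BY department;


Groups with count >= 2:
  Design: 4 -> PASS
  Marketing: 2 -> PASS
  Sales: 2 -> PASS
  Engineering: 1 -> filtered out
  Legal: 1 -> filtered out


3 groups:
Design, 4
Marketing, 2
Sales, 2


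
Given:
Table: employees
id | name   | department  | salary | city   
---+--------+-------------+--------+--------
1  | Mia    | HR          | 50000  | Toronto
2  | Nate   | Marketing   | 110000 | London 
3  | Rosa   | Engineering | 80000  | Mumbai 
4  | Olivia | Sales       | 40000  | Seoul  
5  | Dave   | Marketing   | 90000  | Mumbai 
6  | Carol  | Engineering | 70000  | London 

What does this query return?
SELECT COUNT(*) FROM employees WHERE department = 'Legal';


Counting rows where department = 'Legal'


0


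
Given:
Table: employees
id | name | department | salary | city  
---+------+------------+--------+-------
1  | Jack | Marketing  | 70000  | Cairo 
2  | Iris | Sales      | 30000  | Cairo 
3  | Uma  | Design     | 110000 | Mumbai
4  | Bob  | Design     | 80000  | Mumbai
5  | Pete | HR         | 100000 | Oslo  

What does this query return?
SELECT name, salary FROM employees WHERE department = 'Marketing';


Filtering: department = 'Marketing'
Matching rows: 1

1 rows:
Jack, 70000


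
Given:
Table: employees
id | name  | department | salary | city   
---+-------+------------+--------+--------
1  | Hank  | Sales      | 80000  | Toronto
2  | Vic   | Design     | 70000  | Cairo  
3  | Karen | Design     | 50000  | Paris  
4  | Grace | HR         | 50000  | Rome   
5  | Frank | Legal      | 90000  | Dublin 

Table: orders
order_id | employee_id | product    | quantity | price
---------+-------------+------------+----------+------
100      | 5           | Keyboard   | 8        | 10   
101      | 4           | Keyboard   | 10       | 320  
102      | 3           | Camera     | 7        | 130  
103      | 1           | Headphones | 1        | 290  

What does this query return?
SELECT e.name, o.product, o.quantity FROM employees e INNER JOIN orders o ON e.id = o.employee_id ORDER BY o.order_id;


Joining employees.id = orders.employee_id:
  employee Frank (id=5) -> order Keyboard
  employee Grace (id=4) -> order Keyboard
  employee Karen (id=3) -> order Camera
  employee Hank (id=1) -> order Headphones


4 rows:
Frank, Keyboard, 8
Grace, Keyboard, 10
Karen, Camera, 7
Hank, Headphones, 1


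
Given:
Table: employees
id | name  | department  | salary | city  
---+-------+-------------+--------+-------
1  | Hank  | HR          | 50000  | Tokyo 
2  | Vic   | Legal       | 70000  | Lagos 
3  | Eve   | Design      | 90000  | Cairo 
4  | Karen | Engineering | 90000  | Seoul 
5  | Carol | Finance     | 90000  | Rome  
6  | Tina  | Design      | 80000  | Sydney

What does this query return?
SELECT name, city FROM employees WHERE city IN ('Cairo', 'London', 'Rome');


Filtering: city IN ('Cairo', 'London', 'Rome')
Matching: 2 rows

2 rows:
Eve, Cairo
Carol, Rome


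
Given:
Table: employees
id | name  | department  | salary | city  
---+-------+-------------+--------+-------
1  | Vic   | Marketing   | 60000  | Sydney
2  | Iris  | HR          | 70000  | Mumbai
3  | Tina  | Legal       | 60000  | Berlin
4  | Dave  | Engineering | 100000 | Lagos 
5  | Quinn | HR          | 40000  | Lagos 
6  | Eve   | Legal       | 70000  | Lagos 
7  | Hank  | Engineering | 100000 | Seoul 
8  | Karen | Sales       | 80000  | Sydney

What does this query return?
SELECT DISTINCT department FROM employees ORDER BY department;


All 'department' values (row order): Marketing, HR, Legal, Engineering, HR, Legal, Engineering, Sales
Removing duplicates leaves 5 unique value(s).

5 values:
Engineering
HR
Legal
Marketing
Sales


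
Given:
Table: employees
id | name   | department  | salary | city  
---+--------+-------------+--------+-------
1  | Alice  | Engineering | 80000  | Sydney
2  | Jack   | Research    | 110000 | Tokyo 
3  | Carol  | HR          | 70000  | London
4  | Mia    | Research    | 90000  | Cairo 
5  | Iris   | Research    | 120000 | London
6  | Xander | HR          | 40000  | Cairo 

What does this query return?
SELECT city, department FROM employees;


Projecting columns: city, department

6 rows:
Sydney, Engineering
Tokyo, Research
London, HR
Cairo, Research
London, Research
Cairo, HR


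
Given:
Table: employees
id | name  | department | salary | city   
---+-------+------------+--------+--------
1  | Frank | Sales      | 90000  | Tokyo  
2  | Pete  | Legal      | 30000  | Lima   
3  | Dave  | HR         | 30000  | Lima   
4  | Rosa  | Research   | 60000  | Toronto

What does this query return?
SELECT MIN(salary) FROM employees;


Salaries: 90000, 30000, 30000, 60000
MIN = 30000

30000


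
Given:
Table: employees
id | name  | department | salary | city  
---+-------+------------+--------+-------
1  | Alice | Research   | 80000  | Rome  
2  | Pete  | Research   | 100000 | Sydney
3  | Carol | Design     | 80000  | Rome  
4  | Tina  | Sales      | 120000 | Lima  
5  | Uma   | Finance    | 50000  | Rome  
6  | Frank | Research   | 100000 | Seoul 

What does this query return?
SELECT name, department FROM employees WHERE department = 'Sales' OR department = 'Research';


Filtering: department = 'Sales' OR 'Research'
Matching: 4 rows

4 rows:
Alice, Research
Pete, Research
Tina, Sales
Frank, Research


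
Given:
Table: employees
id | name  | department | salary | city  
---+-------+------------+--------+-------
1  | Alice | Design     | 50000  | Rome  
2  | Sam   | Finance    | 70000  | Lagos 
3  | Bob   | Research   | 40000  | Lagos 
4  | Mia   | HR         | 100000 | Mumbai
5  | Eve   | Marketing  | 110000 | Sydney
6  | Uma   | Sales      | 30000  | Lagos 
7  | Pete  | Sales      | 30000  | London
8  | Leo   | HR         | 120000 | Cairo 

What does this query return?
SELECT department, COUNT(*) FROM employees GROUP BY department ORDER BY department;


Assigning each row to its department group:
  Alice -> Design
  Sam -> Finance
  Bob -> Research
  Mia -> HR
  Eve -> Marketing
  Uma -> Sales
  Pete -> Sales
  Leo -> HR


6 groups:
Design, 1
Finance, 1
HR, 2
Marketing, 1
Research, 1
Sales, 2


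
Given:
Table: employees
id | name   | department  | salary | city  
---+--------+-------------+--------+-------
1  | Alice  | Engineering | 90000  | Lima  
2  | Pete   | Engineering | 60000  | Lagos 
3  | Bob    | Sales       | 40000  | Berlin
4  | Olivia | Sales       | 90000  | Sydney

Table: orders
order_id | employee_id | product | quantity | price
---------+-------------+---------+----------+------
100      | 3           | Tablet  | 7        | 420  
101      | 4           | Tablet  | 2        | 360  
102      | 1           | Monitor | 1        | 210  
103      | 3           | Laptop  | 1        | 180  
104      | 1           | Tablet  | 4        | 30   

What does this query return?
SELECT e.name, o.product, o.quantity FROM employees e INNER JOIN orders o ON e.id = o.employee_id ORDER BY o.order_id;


Joining employees.id = orders.employee_id:
  employee Bob (id=3) -> order Tablet
  employee Olivia (id=4) -> order Tablet
  employee Alice (id=1) -> order Monitor
  employee Bob (id=3) -> order Laptop
  employee Alice (id=1) -> order Tablet


5 rows:
Bob, Tablet, 7
Olivia, Tablet, 2
Alice, Monitor, 1
Bob, Laptop, 1
Alice, Tablet, 4


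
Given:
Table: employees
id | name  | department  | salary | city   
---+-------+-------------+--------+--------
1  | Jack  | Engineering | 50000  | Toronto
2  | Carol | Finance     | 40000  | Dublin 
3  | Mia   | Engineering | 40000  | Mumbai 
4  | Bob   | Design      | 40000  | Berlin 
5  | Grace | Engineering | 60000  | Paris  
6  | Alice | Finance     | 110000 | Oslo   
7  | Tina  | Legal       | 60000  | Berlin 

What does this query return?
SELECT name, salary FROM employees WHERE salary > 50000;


Filtering: salary > 50000
Matching: 3 rows

3 rows:
Grace, 60000
Alice, 110000
Tina, 60000


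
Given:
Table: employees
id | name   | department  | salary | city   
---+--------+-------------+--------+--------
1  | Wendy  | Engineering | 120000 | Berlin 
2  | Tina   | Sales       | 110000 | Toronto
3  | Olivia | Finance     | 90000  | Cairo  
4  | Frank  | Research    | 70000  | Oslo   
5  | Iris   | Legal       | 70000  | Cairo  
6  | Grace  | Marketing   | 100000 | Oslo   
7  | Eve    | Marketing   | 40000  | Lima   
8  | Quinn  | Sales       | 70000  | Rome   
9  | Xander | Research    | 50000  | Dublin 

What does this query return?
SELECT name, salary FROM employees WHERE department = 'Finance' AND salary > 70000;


Filtering: department = 'Finance' AND salary > 70000
Matching: 1 rows

1 rows:
Olivia, 90000


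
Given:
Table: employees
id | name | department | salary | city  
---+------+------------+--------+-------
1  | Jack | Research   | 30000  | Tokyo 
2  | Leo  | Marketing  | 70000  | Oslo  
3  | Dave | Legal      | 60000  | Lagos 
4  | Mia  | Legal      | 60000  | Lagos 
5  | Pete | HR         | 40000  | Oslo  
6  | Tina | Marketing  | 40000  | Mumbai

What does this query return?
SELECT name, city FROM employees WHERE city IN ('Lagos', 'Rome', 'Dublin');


Filtering: city IN ('Lagos', 'Rome', 'Dublin')
Matching: 2 rows

2 rows:
Dave, Lagos
Mia, Lagos


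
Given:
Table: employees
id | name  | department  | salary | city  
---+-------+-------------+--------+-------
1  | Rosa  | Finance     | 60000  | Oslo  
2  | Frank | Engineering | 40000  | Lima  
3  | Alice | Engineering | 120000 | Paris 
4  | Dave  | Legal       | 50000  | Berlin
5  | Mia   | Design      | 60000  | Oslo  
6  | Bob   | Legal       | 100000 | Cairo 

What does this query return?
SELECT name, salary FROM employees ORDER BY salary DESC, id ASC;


Sorting by salary DESC, then id ASC for ties

6 rows:
Alice, 120000
Bob, 100000
Rosa, 60000
Mia, 60000
Dave, 50000
Frank, 40000


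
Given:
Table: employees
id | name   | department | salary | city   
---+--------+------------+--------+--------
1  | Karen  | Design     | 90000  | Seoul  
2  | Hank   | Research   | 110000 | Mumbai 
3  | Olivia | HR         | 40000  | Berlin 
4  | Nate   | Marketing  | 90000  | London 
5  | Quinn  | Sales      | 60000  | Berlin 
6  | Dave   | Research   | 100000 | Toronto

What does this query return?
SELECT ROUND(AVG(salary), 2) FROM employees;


SUM(salary) = 490000
COUNT = 6
ROUND(AVG, 2) = ROUND(490000 / 6, 2) = 81666.67

81666.67


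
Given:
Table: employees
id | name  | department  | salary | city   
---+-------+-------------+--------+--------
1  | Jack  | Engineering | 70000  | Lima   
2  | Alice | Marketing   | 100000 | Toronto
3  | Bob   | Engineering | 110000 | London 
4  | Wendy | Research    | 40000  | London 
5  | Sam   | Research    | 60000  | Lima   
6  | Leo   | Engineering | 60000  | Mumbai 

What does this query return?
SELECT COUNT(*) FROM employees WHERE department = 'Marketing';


Counting rows where department = 'Marketing'
  Alice -> MATCH


1


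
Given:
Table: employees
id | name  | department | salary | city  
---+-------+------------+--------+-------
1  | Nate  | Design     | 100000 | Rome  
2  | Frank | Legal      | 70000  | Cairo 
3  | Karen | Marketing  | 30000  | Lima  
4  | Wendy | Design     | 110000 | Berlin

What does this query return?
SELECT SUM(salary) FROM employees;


SUM(salary) = 100000 + 70000 + 30000 + 110000 = 310000

310000


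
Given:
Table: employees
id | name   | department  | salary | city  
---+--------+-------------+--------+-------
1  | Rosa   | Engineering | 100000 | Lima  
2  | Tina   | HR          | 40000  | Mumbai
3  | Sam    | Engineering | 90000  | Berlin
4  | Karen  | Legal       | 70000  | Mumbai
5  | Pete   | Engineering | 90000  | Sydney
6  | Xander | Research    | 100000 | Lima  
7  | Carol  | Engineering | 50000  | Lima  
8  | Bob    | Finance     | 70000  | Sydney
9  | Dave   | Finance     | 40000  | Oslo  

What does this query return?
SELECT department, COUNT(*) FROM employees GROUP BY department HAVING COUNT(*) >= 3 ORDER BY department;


Groups with count >= 3:
  Engineering: 4 -> PASS
  Finance: 2 -> filtered out
  HR: 1 -> filtered out
  Legal: 1 -> filtered out
  Research: 1 -> filtered out


1 groups:
Engineering, 4


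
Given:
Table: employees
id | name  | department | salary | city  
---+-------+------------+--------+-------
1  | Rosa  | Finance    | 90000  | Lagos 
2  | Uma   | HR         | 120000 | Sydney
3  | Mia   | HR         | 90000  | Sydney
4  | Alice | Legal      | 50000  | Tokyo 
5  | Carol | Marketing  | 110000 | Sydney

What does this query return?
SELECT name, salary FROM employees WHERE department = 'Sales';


Filtering: department = 'Sales'
Matching rows: 0

Empty result set (0 rows)


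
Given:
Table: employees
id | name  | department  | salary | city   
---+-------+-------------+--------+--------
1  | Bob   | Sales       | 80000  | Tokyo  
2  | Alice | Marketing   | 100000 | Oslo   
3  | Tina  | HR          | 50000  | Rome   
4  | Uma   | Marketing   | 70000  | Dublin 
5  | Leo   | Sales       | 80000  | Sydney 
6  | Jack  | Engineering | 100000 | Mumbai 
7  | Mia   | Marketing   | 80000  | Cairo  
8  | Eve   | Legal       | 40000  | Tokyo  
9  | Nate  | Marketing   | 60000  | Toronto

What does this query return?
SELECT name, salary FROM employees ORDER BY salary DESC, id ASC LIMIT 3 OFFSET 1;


Sort by salary DESC (id ASC tiebreak), then skip 1 and take 3
Rows 2 through 4

3 rows:
Jack, 100000
Bob, 80000
Leo, 80000


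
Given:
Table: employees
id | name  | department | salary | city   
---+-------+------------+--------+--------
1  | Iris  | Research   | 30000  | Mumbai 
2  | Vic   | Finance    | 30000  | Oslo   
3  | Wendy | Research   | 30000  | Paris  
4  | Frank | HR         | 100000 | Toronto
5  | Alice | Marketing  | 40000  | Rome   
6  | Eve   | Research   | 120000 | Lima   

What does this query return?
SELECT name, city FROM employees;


Projecting columns: name, city

6 rows:
Iris, Mumbai
Vic, Oslo
Wendy, Paris
Frank, Toronto
Alice, Rome
Eve, Lima


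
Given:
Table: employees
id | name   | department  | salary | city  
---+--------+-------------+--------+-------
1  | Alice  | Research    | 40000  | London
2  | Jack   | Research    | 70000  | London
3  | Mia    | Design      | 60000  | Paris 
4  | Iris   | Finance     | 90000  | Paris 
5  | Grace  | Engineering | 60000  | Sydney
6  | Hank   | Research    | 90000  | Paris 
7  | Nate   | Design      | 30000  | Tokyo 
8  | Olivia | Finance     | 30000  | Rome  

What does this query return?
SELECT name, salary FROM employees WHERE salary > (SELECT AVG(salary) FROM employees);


Subquery: AVG(salary) = 58750.0
Filtering: salary > 58750.0
  Jack (70000) -> MATCH
  Mia (60000) -> MATCH
  Iris (90000) -> MATCH
  Grace (60000) -> MATCH
  Hank (90000) -> MATCH


5 rows:
Jack, 70000
Mia, 60000
Iris, 90000
Grace, 60000
Hank, 90000


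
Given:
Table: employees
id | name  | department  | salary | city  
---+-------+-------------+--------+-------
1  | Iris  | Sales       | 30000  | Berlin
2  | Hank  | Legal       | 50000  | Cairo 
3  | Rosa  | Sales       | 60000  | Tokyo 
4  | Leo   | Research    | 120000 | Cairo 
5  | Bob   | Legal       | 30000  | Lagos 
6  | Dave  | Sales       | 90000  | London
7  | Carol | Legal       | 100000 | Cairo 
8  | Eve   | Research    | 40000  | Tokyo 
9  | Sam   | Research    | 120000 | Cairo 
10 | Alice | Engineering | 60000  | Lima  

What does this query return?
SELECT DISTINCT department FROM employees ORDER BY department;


All 'department' values (row order): Sales, Legal, Sales, Research, Legal, Sales, Legal, Research, Research, Engineering
Removing duplicates leaves 4 unique value(s).

4 values:
Engineering
Legal
Research
Sales


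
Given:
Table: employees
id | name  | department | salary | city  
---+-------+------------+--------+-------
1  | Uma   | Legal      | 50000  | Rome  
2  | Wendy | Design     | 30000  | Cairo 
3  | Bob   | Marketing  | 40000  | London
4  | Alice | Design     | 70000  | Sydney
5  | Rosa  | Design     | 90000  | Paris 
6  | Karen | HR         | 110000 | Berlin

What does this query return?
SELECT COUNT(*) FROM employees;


COUNT(*) counts all rows

6


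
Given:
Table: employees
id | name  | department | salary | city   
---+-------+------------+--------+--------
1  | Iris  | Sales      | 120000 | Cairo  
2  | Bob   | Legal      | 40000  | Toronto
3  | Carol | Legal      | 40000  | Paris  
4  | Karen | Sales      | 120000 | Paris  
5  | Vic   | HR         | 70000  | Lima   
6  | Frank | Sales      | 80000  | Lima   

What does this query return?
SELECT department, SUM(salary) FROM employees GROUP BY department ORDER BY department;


Summing salary within each department:
  HR: 70000 = 70000
  Legal: 40000 + 40000 = 80000
  Sales: 120000 + 120000 + 80000 = 320000


3 groups:
HR, 70000
Legal, 80000
Sales, 320000


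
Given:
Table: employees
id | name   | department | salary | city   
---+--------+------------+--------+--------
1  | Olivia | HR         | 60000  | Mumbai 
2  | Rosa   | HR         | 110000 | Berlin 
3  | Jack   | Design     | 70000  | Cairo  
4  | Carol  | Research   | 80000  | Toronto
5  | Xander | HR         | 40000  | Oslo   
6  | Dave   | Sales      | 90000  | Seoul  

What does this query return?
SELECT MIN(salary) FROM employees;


Salaries: 60000, 110000, 70000, 80000, 40000, 90000
MIN = 40000

40000


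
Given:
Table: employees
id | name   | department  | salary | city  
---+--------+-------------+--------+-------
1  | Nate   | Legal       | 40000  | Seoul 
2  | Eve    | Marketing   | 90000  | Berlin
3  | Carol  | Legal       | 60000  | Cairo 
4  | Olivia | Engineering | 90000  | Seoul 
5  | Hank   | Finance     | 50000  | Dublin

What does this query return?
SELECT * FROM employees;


SELECT * returns all 5 rows with all columns

5 rows:
1, Nate, Legal, 40000, Seoul
2, Eve, Marketing, 90000, Berlin
3, Carol, Legal, 60000, Cairo
4, Olivia, Engineering, 90000, Seoul
5, Hank, Finance, 50000, Dublin


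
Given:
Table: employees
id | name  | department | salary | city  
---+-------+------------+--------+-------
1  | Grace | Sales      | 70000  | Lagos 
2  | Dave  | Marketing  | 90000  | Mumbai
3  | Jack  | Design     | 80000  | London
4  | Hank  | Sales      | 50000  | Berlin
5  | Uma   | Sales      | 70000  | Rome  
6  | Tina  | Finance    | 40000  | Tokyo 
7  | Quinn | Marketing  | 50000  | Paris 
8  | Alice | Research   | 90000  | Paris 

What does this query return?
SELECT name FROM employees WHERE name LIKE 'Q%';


LIKE 'Q%' matches names starting with 'Q'
Matching: 1

1 rows:
Quinn


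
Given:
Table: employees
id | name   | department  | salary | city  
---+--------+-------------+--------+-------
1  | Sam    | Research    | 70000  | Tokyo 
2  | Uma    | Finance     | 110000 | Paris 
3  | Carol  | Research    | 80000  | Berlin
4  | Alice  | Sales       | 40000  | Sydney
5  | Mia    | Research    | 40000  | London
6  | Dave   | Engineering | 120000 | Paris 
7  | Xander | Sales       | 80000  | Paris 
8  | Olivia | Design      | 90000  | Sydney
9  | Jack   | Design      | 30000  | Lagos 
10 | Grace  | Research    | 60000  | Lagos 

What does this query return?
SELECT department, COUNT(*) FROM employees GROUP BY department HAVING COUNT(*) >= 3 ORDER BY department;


Groups with count >= 3:
  Research: 4 -> PASS
  Design: 2 -> filtered out
  Engineering: 1 -> filtered out
  Finance: 1 -> filtered out
  Sales: 2 -> filtered out


1 groups:
Research, 4


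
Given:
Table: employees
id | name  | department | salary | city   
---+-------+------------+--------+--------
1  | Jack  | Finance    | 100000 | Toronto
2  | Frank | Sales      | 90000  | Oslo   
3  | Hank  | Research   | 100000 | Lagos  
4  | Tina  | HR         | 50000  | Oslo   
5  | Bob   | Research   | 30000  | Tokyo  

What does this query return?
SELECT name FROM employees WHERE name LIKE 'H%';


LIKE 'H%' matches names starting with 'H'
Matching: 1

1 rows:
Hank
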